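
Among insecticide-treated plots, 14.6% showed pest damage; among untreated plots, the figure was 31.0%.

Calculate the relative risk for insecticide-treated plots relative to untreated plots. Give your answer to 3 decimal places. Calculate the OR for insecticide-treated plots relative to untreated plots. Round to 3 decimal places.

RR = 0.1460 / 0.3100 = 0.471
odds, insecticide-treated plots = 0.1460/0.8540 = 0.1710
odds, untreated plots = 0.3100/0.6900 = 0.4493
OR = 0.1710 / 0.4493 = 0.381

RR = 0.471; OR = 0.381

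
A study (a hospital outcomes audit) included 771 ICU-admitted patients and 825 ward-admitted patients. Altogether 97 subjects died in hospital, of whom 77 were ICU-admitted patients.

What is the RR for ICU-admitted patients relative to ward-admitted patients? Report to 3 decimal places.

ICU-admitted patients without the outcome: 771 − 77 = 694
ward-admitted patients with the outcome: 97 − 77 = 20
ward-admitted patients without the outcome: 825 − 20 = 805
risk, ICU-admitted patients = 77/771 = 0.09987
risk, ward-admitted patients = 20/825 = 0.02424
RR = 0.09987 / 0.02424 = 4.120

RR = 4.120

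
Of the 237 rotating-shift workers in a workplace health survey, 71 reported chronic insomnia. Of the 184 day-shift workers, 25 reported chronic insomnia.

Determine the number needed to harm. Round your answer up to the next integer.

7

risk, rotating-shift workers = 71/237 = 0.299578
risk, day-shift workers = 25/184 = 0.135870
absolute risk difference = 0.163708
1 / 0.163708 = 6.108 → round up → 7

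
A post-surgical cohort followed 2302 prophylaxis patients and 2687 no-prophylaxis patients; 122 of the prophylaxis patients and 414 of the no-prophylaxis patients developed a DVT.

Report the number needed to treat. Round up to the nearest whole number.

10

risk, prophylaxis patients = 122/2302 = 0.052997
risk, no-prophylaxis patients = 414/2687 = 0.154075
absolute risk difference = 0.101078
1 / 0.101078 = 9.893 → round up → 10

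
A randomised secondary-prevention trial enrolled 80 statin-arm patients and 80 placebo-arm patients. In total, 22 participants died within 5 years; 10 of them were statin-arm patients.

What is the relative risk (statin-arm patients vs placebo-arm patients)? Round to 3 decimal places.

statin-arm patients without the outcome: 80 − 10 = 70
placebo-arm patients with the outcome: 22 − 10 = 12
placebo-arm patients without the outcome: 80 − 12 = 68
risk, statin-arm patients = 10/80 = 0.1250
risk, placebo-arm patients = 12/80 = 0.1500
RR = 0.1250 / 0.1500 = 0.833

0.833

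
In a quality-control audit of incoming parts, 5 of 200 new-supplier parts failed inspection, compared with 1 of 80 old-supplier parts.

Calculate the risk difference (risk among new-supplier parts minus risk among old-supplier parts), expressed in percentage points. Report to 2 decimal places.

risk, new-supplier parts = 5/200 = 0.02500
risk, old-supplier parts = 1/80 = 0.01250
risk difference = 0.02500 − 0.01250 = 0.01250 → 1.25 percentage points

RD ≈ 1.25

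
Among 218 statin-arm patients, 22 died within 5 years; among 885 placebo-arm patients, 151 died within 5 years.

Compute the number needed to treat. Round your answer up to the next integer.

15

risk, statin-arm patients = 22/218 = 0.100917
risk, placebo-arm patients = 151/885 = 0.170621
absolute risk difference = 0.069704
1 / 0.069704 = 14.346 → round up → 15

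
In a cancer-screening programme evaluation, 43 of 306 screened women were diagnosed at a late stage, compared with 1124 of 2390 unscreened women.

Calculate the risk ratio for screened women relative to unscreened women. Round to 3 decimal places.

risk, screened women = 43/306 = 0.1405
risk, unscreened women = 1124/2390 = 0.4703
RR = 0.1405 / 0.4703 = 0.299

RR = 0.299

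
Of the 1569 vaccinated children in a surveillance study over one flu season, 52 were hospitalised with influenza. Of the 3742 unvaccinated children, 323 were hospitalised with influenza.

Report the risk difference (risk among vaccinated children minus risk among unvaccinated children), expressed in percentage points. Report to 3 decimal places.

risk, vaccinated children = 52/1569 = 0.03314
risk, unvaccinated children = 323/3742 = 0.08632
risk difference = 0.03314 − 0.08632 = -0.05318 → -5.318 percentage points

-5.318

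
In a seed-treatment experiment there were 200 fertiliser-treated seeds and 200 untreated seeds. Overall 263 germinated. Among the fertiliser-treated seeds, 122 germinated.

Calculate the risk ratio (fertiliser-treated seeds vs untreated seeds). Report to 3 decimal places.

fertiliser-treated seeds without the outcome: 200 − 122 = 78
untreated seeds with the outcome: 263 − 122 = 141
untreated seeds without the outcome: 200 − 141 = 59
risk, fertiliser-treated seeds = 122/200 = 0.6100
risk, untreated seeds = 141/200 = 0.7050
RR = 0.6100 / 0.7050 = 0.865

RR ≈ 0.865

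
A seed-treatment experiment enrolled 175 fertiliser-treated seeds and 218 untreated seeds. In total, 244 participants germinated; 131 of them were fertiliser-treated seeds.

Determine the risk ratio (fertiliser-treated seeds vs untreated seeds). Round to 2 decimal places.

1.44

fertiliser-treated seeds without the outcome: 175 − 131 = 44
untreated seeds with the outcome: 244 − 131 = 113
untreated seeds without the outcome: 218 − 113 = 105
risk, fertiliser-treated seeds = 131/175 = 0.7486
risk, untreated seeds = 113/218 = 0.5183
RR = 0.7486 / 0.5183 = 1.44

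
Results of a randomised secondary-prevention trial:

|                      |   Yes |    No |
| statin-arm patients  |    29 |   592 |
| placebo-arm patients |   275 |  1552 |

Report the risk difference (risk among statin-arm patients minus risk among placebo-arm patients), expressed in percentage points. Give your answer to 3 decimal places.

RD ≈ -10.382

risk, statin-arm patients = 29/621 = 0.04670
risk, placebo-arm patients = 275/1827 = 0.15052
risk difference = 0.04670 − 0.15052 = -0.10382 → -10.382 percentage points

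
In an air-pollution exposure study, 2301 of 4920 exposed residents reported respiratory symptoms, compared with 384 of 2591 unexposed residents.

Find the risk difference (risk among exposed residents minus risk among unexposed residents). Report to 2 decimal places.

risk, exposed residents = 2301/4920 = 0.4677
risk, unexposed residents = 384/2591 = 0.1482
risk difference = 0.4677 − 0.1482 = 0.32

RD ≈ 0.32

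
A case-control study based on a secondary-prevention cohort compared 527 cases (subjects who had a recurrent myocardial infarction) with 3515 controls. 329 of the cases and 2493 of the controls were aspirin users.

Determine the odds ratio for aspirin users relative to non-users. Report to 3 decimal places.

OR = (329 × 1022) / (2493 × 198) = 336238/493614 ≈ 0.681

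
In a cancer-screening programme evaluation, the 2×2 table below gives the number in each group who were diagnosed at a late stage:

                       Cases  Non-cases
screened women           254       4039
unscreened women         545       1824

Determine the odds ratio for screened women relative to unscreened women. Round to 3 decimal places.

OR = (254 × 1824) / (4039 × 545) = 463296/2201255 ≈ 0.210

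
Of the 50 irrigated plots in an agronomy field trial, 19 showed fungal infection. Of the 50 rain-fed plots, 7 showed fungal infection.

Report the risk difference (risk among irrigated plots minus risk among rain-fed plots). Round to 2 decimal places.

risk, irrigated plots = 19/50 = 0.3800
risk, rain-fed plots = 7/50 = 0.1400
risk difference = 0.3800 − 0.1400 = 0.24

RD = 0.24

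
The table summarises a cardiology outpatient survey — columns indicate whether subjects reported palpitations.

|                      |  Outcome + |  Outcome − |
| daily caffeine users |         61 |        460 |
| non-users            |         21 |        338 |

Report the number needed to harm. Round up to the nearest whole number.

18

risk, daily caffeine users = 61/521 = 0.117083
risk, non-users = 21/359 = 0.058496
absolute risk difference = 0.058587
1 / 0.058587 = 17.069 → round up → 18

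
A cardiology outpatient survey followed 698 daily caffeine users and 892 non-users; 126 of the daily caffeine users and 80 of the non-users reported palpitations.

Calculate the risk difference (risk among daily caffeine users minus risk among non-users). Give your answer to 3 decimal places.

risk, daily caffeine users = 126/698 = 0.1805
risk, non-users = 80/892 = 0.0897
risk difference = 0.1805 − 0.0897 = 0.091

0.091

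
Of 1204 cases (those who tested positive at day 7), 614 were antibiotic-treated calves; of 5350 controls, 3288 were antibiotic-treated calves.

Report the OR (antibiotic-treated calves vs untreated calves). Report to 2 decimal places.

OR = (614 × 2062) / (3288 × 590) = 1266068/1939920 ≈ 0.65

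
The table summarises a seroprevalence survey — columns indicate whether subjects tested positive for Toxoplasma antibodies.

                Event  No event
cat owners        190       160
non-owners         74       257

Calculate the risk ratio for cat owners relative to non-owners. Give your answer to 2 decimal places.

risk, cat owners = 190/350 = 0.5429
risk, non-owners = 74/331 = 0.2236
RR = 0.5429 / 0.2236 = 2.43

2.43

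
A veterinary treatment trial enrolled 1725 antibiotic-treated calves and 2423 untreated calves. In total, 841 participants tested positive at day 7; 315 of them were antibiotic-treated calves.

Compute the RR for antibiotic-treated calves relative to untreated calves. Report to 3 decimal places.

antibiotic-treated calves without the outcome: 1725 − 315 = 1410
untreated calves with the outcome: 841 − 315 = 526
untreated calves without the outcome: 2423 − 526 = 1897
risk, antibiotic-treated calves = 315/1725 = 0.1826
risk, untreated calves = 526/2423 = 0.2171
RR = 0.1826 / 0.2171 = 0.841

RR: 0.841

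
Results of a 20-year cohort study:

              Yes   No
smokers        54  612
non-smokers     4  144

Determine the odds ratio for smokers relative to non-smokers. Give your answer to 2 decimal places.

OR = (54 × 144) / (612 × 4) = 7776/2448 ≈ 3.18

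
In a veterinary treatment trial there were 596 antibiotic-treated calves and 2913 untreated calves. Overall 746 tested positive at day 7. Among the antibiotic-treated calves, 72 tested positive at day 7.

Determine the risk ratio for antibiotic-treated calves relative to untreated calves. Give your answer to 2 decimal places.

antibiotic-treated calves without the outcome: 596 − 72 = 524
untreated calves with the outcome: 746 − 72 = 674
untreated calves without the outcome: 2913 − 674 = 2239
risk, antibiotic-treated calves = 72/596 = 0.1208
risk, untreated calves = 674/2913 = 0.2314
RR = 0.1208 / 0.2314 = 0.52

RR: 0.52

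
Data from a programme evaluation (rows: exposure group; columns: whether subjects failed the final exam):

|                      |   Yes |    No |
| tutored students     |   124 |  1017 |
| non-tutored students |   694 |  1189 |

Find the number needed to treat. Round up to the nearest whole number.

risk, tutored students = 124/1141 = 0.108677
risk, non-tutored students = 694/1883 = 0.368561
absolute risk difference = 0.259884
1 / 0.259884 = 3.848 → round up → 4

NNT = 4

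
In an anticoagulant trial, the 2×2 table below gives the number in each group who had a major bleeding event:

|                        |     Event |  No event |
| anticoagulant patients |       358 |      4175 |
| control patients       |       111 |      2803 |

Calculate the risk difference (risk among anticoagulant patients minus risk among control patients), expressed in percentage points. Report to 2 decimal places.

4.09

risk, anticoagulant patients = 358/4533 = 0.07898
risk, control patients = 111/2914 = 0.03809
risk difference = 0.07898 − 0.03809 = 0.04088 → 4.09 percentage points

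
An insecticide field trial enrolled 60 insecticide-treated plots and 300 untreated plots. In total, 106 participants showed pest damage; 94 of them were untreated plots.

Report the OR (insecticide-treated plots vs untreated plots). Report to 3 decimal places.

OR ≈ 0.548

insecticide-treated plots with the outcome: 106 − 94 = 12
insecticide-treated plots without the outcome: 60 − 12 = 48
untreated plots without the outcome: 300 − 94 = 206
OR = (12 × 206) / (48 × 94) = 2472/4512 ≈ 0.548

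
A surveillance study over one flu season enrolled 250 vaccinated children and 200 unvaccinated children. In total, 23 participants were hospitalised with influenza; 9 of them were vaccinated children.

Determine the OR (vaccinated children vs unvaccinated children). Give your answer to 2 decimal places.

OR ≈ 0.50

vaccinated children without the outcome: 250 − 9 = 241
unvaccinated children with the outcome: 23 − 9 = 14
unvaccinated children without the outcome: 200 − 14 = 186
odds, vaccinated children = 9/241 = 0.03734
odds, unvaccinated children = 14/186 = 0.07527
OR = 0.03734 / 0.07527 = 0.50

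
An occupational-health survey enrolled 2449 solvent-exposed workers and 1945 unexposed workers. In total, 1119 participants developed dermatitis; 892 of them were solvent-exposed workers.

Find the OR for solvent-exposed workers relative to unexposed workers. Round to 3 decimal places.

4.336

solvent-exposed workers without the outcome: 2449 − 892 = 1557
unexposed workers with the outcome: 1119 − 892 = 227
unexposed workers without the outcome: 1945 − 227 = 1718
OR = (892 × 1718) / (1557 × 227) = 1532456/353439 ≈ 4.336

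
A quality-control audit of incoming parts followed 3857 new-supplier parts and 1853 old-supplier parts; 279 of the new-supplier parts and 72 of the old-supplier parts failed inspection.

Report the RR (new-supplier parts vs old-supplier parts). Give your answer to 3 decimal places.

RR: 1.862

risk, new-supplier parts = 279/3857 = 0.07234
risk, old-supplier parts = 72/1853 = 0.03886
RR = 0.07234 / 0.03886 = 1.862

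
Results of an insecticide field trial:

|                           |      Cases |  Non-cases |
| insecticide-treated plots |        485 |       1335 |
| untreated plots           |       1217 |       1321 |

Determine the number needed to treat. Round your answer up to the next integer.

5

risk, insecticide-treated plots = 485/1820 = 0.266484
risk, untreated plots = 1217/2538 = 0.479511
absolute risk difference = 0.213028
1 / 0.213028 = 4.694 → round up → 5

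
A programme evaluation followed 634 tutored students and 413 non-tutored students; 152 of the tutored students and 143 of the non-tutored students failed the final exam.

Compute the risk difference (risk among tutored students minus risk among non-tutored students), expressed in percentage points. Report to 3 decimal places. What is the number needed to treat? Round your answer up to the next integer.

RD = -10.650; NNT = 10

risk, tutored students = 152/634 = 0.2397
risk, non-tutored students = 143/413 = 0.3462
risk difference = 0.2397 − 0.3462 = -0.1065 → -10.650 percentage points
absolute risk difference = 0.106499
1 / 0.106499 = 9.390 → round up → 10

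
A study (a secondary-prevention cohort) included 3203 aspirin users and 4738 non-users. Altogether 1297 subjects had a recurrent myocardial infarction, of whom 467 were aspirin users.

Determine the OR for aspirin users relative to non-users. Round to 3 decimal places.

aspirin users without the outcome: 3203 − 467 = 2736
non-users with the outcome: 1297 − 467 = 830
non-users without the outcome: 4738 − 830 = 3908
OR = (467 × 3908) / (2736 × 830) = 1825036/2270880 ≈ 0.804

OR ≈ 0.804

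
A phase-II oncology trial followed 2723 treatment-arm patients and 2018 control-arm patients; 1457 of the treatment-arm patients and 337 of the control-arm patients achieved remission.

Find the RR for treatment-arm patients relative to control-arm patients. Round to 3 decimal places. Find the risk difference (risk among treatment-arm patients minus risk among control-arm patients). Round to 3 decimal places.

risk, treatment-arm patients = 1457/2723 = 0.5351
risk, control-arm patients = 337/2018 = 0.1670
RR = 0.5351 / 0.1670 = 3.204
risk difference = 0.5351 − 0.1670 = 0.368

RR = 3.204; RD = 0.368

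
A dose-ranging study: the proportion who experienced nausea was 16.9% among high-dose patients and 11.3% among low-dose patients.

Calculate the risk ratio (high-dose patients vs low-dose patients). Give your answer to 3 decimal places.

RR = 0.1690 / 0.1130 = 1.496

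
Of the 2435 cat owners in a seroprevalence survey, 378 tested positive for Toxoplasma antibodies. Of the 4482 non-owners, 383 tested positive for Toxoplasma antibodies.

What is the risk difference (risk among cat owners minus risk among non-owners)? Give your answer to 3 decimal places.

risk, cat owners = 378/2435 = 0.1552
risk, non-owners = 383/4482 = 0.0855
risk difference = 0.1552 − 0.0855 = 0.070

0.070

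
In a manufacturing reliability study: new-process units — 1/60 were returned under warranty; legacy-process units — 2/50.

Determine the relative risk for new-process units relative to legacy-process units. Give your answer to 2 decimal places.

risk, new-process units = 1/60 = 0.01667
risk, legacy-process units = 2/50 = 0.04000
RR = 0.01667 / 0.04000 = 0.42

RR ≈ 0.42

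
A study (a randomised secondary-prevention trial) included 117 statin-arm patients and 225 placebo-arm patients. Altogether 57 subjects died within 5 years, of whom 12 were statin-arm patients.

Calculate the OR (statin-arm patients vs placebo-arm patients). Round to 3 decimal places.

0.457

statin-arm patients without the outcome: 117 − 12 = 105
placebo-arm patients with the outcome: 57 − 12 = 45
placebo-arm patients without the outcome: 225 − 45 = 180
OR = (12 × 180) / (105 × 45) = 2160/4725 ≈ 0.457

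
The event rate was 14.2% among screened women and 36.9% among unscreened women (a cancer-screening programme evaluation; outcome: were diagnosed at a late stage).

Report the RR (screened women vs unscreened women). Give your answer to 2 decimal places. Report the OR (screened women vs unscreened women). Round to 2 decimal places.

RR = 0.38; OR = 0.28

RR = 0.1420 / 0.3690 = 0.38
odds, screened women = 0.1420/0.8580 = 0.1655
odds, unscreened women = 0.3690/0.6310 = 0.5848
OR = 0.1655 / 0.5848 = 0.28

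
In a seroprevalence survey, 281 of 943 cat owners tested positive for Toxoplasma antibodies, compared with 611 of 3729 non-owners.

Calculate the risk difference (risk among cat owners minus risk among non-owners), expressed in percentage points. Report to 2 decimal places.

RD ≈ 13.41

risk, cat owners = 281/943 = 0.2980
risk, non-owners = 611/3729 = 0.1639
risk difference = 0.2980 − 0.1639 = 0.1341 → 13.41 percentage points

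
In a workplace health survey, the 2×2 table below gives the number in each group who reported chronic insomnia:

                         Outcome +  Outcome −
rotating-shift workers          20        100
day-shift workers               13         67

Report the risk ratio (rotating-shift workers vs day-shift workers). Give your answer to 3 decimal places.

risk, rotating-shift workers = 20/120 = 0.1667
risk, day-shift workers = 13/80 = 0.1625
RR = 0.1667 / 0.1625 = 1.026

RR: 1.026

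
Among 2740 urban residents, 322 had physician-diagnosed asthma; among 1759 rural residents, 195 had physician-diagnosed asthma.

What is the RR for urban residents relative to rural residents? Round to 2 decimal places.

1.06

risk, urban residents = 322/2740 = 0.1175
risk, rural residents = 195/1759 = 0.1109
RR = 0.1175 / 0.1109 = 1.06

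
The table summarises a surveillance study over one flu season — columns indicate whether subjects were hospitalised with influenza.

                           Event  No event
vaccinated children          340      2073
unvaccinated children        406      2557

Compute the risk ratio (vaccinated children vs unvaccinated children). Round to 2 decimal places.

risk, vaccinated children = 340/2413 = 0.1409
risk, unvaccinated children = 406/2963 = 0.1370
RR = 0.1409 / 0.1370 = 1.03

1.03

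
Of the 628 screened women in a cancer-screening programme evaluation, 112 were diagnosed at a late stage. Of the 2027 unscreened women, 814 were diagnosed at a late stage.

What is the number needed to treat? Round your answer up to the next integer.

risk, screened women = 112/628 = 0.178344
risk, unscreened women = 814/2027 = 0.401579
absolute risk difference = 0.223235
1 / 0.223235 = 4.480 → round up → 5

5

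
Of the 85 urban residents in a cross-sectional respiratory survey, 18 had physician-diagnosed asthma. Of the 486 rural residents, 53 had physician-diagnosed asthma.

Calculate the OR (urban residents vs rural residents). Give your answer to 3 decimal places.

OR = (18 × 433) / (67 × 53) = 7794/3551 ≈ 2.195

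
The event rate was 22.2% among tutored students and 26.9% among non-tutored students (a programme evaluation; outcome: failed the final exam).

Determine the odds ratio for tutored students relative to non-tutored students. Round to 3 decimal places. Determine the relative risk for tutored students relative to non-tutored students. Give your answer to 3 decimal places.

odds, tutored students = 0.2220/0.7780 = 0.2853
odds, non-tutored students = 0.2690/0.7310 = 0.3680
OR = 0.2853 / 0.3680 = 0.775
RR = 0.2220 / 0.2690 = 0.825

OR = 0.775; RR = 0.825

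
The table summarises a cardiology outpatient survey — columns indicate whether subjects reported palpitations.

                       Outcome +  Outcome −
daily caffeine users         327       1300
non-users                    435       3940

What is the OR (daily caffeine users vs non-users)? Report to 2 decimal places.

OR = (327 × 3940) / (1300 × 435) = 1288380/565500 ≈ 2.28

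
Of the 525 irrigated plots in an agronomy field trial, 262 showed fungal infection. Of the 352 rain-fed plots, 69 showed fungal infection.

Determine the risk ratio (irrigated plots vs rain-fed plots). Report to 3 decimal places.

risk, irrigated plots = 262/525 = 0.4990
risk, rain-fed plots = 69/352 = 0.1960
RR = 0.4990 / 0.1960 = 2.546

RR = 2.546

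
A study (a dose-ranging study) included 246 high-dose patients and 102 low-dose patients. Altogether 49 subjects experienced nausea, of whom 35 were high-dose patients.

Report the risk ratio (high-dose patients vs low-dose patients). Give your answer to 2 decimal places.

high-dose patients without the outcome: 246 − 35 = 211
low-dose patients with the outcome: 49 − 35 = 14
low-dose patients without the outcome: 102 − 14 = 88
risk, high-dose patients = 35/246 = 0.1423
risk, low-dose patients = 14/102 = 0.1373
RR = 0.1423 / 0.1373 = 1.04

RR ≈ 1.04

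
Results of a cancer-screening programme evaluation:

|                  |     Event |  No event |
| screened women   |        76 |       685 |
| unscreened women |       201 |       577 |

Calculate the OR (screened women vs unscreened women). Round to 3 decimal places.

OR = (76 × 577) / (685 × 201) = 43852/137685 ≈ 0.318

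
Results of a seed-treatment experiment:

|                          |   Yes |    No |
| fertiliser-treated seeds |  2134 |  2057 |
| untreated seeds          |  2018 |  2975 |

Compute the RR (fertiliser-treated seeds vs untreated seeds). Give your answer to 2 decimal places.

RR ≈ 1.26

risk, fertiliser-treated seeds = 2134/4191 = 0.5092
risk, untreated seeds = 2018/4993 = 0.4042
RR = 0.5092 / 0.4042 = 1.26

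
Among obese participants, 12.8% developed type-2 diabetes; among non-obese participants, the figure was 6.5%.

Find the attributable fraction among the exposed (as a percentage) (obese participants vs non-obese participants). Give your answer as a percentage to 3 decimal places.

AR% = (0.1280 − 0.0650) / 0.1280 = 0.4922 → 49.219%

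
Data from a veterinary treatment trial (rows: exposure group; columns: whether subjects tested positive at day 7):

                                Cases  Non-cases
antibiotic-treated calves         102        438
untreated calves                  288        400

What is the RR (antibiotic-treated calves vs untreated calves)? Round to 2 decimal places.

RR = 0.45

risk, antibiotic-treated calves = 102/540 = 0.1889
risk, untreated calves = 288/688 = 0.4186
RR = 0.1889 / 0.4186 = 0.45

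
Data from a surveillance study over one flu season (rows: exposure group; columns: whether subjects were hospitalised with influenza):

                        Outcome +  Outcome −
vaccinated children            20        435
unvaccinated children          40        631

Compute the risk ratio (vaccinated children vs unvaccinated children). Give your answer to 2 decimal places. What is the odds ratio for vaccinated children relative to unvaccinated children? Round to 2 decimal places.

RR = 0.74; OR = 0.73

risk, vaccinated children = 20/455 = 0.04396
risk, unvaccinated children = 40/671 = 0.05961
RR = 0.04396 / 0.05961 = 0.74
odds, vaccinated children = 20/435 = 0.04598
odds, unvaccinated children = 40/631 = 0.06339
OR = 0.04598 / 0.06339 = 0.73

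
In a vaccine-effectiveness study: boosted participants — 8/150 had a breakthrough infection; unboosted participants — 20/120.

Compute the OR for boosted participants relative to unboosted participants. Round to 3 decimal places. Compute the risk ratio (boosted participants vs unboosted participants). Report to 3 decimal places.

OR = 0.282; RR = 0.320

OR = (8 × 100) / (142 × 20) = 800/2840 ≈ 0.282
risk, boosted participants = 8/150 = 0.0533
risk, unboosted participants = 20/120 = 0.1667
RR = 0.0533 / 0.1667 = 0.320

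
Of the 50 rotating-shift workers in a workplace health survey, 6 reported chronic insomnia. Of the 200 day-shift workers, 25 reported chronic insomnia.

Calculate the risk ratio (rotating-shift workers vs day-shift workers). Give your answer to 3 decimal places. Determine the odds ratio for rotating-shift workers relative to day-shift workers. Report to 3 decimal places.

risk, rotating-shift workers = 6/50 = 0.1200
risk, day-shift workers = 25/200 = 0.1250
RR = 0.1200 / 0.1250 = 0.960
odds, rotating-shift workers = 6/44 = 0.1364
odds, day-shift workers = 25/175 = 0.1429
OR = 0.1364 / 0.1429 = 0.955

RR = 0.960; OR = 0.955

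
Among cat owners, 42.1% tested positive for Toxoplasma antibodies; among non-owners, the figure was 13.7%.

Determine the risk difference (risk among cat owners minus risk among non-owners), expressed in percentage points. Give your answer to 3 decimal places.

RD: 28.400

risk difference = 0.4210 − 0.1370 = 0.2840 → 28.400 percentage points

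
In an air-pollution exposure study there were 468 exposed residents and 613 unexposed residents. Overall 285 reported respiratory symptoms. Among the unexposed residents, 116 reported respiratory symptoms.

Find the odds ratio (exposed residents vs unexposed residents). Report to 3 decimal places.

exposed residents with the outcome: 285 − 116 = 169
exposed residents without the outcome: 468 − 169 = 299
unexposed residents without the outcome: 613 − 116 = 497
odds, exposed residents = 169/299 = 0.5652
odds, unexposed residents = 116/497 = 0.2334
OR = 0.5652 / 0.2334 = 2.422

2.422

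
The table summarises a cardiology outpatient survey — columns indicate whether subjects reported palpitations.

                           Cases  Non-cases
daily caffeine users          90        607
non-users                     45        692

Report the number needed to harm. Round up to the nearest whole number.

risk, daily caffeine users = 90/697 = 0.129125
risk, non-users = 45/737 = 0.061058
absolute risk difference = 0.068066
1 / 0.068066 = 14.692 → round up → 15

15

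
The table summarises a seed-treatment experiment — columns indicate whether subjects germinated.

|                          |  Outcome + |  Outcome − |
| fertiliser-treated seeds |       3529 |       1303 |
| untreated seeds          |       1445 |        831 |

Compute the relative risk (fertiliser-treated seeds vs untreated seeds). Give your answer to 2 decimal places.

risk, fertiliser-treated seeds = 3529/4832 = 0.7303
risk, untreated seeds = 1445/2276 = 0.6349
RR = 0.7303 / 0.6349 = 1.15

1.15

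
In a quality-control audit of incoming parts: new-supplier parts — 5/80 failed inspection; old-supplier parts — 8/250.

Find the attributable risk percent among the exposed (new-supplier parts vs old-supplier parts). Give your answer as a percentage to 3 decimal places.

48.800%

risk, new-supplier parts = 5/80 = 0.06250
risk, old-supplier parts = 8/250 = 0.03200
AR% = (0.06250 − 0.03200) / 0.06250 = 0.4880 → 48.800%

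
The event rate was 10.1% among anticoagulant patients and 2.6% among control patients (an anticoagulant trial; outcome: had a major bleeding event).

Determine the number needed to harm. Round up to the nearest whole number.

absolute risk difference = 0.075000
1 / 0.075000 = 13.333 → round up → 14

NNH: 14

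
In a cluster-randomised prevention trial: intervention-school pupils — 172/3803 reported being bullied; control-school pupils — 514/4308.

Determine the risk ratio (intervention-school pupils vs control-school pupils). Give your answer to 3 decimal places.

risk, intervention-school pupils = 172/3803 = 0.04523
risk, control-school pupils = 514/4308 = 0.11931
RR = 0.04523 / 0.11931 = 0.379

0.379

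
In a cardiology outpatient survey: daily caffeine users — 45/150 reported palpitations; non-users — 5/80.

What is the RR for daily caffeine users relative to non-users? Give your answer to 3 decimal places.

RR ≈ 4.800

risk, daily caffeine users = 45/150 = 0.3000
risk, non-users = 5/80 = 0.0625
RR = 0.3000 / 0.0625 = 4.800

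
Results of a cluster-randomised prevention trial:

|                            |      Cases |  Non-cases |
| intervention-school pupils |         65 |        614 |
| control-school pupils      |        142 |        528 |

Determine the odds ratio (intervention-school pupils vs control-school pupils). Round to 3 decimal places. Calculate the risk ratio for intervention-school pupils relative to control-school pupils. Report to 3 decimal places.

OR = (65 × 528) / (614 × 142) = 34320/87188 ≈ 0.394
risk, intervention-school pupils = 65/679 = 0.0957
risk, control-school pupils = 142/670 = 0.2119
RR = 0.0957 / 0.2119 = 0.452

OR = 0.394; RR = 0.452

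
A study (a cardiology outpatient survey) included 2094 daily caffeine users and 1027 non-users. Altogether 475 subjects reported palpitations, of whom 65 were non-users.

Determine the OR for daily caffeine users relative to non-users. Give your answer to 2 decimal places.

OR ≈ 3.60

daily caffeine users with the outcome: 475 − 65 = 410
daily caffeine users without the outcome: 2094 − 410 = 1684
non-users without the outcome: 1027 − 65 = 962
odds, daily caffeine users = 410/1684 = 0.2435
odds, non-users = 65/962 = 0.0676
OR = 0.2435 / 0.0676 = 3.60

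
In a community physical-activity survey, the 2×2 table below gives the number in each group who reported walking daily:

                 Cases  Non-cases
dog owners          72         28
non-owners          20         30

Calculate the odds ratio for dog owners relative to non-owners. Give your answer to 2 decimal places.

OR = (72 × 30) / (28 × 20) = 2160/560 ≈ 3.86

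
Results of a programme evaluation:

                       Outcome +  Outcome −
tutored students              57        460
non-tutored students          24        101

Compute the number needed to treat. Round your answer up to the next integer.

NNT = 13

risk, tutored students = 57/517 = 0.110251
risk, non-tutored students = 24/125 = 0.192000
absolute risk difference = 0.081749
1 / 0.081749 = 12.233 → round up → 13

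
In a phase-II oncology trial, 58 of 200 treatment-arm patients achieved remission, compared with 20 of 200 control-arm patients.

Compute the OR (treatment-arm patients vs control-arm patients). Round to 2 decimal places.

OR = (58 × 180) / (142 × 20) = 10440/2840 ≈ 3.68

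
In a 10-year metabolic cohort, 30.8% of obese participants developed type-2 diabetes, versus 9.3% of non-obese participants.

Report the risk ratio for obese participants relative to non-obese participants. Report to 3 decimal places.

RR = 0.3080 / 0.0930 = 3.312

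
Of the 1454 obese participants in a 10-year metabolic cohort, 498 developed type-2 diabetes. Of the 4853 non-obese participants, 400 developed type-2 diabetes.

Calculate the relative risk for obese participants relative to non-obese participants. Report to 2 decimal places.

risk, obese participants = 498/1454 = 0.3425
risk, non-obese participants = 400/4853 = 0.0824
RR = 0.3425 / 0.0824 = 4.16

RR: 4.16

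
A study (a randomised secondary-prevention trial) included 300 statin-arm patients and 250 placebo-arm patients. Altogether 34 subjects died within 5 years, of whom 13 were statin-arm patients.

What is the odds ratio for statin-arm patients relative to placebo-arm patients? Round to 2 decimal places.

statin-arm patients without the outcome: 300 − 13 = 287
placebo-arm patients with the outcome: 34 − 13 = 21
placebo-arm patients without the outcome: 250 − 21 = 229
OR = (13 × 229) / (287 × 21) = 2977/6027 ≈ 0.49

0.49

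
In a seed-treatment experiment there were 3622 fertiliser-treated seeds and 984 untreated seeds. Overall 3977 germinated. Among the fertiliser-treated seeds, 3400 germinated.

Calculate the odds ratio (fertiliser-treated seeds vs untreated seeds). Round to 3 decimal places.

10.803

fertiliser-treated seeds without the outcome: 3622 − 3400 = 222
untreated seeds with the outcome: 3977 − 3400 = 577
untreated seeds without the outcome: 984 − 577 = 407
OR = (3400 × 407) / (222 × 577) = 1383800/128094 ≈ 10.803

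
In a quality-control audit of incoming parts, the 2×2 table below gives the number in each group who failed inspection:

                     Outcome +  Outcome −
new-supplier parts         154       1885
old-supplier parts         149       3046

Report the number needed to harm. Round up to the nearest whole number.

NNH: 35

risk, new-supplier parts = 154/2039 = 0.075527
risk, old-supplier parts = 149/3195 = 0.046635
absolute risk difference = 0.028892
1 / 0.028892 = 34.612 → round up → 35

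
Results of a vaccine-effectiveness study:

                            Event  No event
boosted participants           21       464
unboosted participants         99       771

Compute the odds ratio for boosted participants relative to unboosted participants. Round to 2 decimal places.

OR = (21 × 771) / (464 × 99) = 16191/45936 ≈ 0.35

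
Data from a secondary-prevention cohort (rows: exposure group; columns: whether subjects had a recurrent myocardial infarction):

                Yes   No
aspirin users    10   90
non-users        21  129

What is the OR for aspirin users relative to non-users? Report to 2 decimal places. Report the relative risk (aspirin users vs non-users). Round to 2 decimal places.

OR = (10 × 129) / (90 × 21) = 1290/1890 ≈ 0.68
risk, aspirin users = 10/100 = 0.1000
risk, non-users = 21/150 = 0.1400
RR = 0.1000 / 0.1400 = 0.71

OR = 0.68; RR = 0.71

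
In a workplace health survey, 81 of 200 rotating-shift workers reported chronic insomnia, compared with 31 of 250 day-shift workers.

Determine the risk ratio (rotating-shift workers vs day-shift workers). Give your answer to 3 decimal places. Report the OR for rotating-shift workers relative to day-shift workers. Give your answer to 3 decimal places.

RR = 3.266; OR = 4.809

risk, rotating-shift workers = 81/200 = 0.4050
risk, day-shift workers = 31/250 = 0.1240
RR = 0.4050 / 0.1240 = 3.266
OR = (81 × 219) / (119 × 31) = 17739/3689 ≈ 4.809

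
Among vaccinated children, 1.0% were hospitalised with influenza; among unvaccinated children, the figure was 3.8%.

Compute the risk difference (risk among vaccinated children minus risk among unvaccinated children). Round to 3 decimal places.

risk difference = 0.01000 − 0.03800 = -0.028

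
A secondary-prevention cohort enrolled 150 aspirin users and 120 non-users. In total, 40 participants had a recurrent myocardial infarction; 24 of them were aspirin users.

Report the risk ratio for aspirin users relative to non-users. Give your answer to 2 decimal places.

1.20

aspirin users without the outcome: 150 − 24 = 126
non-users with the outcome: 40 − 24 = 16
non-users without the outcome: 120 − 16 = 104
risk, aspirin users = 24/150 = 0.1600
risk, non-users = 16/120 = 0.1333
RR = 0.1600 / 0.1333 = 1.20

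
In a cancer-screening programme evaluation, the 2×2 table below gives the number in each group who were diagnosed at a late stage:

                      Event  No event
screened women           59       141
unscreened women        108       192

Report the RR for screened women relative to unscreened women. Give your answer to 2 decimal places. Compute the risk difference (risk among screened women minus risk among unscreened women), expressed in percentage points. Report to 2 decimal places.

RR = 0.82; RD = -6.50

risk, screened women = 59/200 = 0.2950
risk, unscreened women = 108/300 = 0.3600
RR = 0.2950 / 0.3600 = 0.82
risk difference = 0.2950 − 0.3600 = -0.0650 → -6.50 percentage points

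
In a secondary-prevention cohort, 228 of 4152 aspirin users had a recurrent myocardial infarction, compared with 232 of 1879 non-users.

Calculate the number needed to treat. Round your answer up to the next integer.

NNT ≈ 15

risk, aspirin users = 228/4152 = 0.054913
risk, non-users = 232/1879 = 0.123470
absolute risk difference = 0.068557
1 / 0.068557 = 14.586 → round up → 15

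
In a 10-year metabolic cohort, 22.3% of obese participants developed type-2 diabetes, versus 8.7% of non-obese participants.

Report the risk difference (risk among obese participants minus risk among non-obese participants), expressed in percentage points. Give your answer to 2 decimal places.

risk difference = 0.2230 − 0.0870 = 0.1360 → 13.60 percentage points

RD = 13.60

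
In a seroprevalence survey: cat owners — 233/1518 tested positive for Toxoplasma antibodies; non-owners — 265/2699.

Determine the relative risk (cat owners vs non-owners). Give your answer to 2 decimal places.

1.56

risk, cat owners = 233/1518 = 0.1535
risk, non-owners = 265/2699 = 0.0982
RR = 0.1535 / 0.0982 = 1.56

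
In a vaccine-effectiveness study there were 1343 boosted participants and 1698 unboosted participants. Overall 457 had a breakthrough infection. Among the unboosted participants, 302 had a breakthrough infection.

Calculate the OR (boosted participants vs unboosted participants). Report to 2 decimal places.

boosted participants with the outcome: 457 − 302 = 155
boosted participants without the outcome: 1343 − 155 = 1188
unboosted participants without the outcome: 1698 − 302 = 1396
OR = (155 × 1396) / (1188 × 302) = 216380/358776 ≈ 0.60

OR: 0.60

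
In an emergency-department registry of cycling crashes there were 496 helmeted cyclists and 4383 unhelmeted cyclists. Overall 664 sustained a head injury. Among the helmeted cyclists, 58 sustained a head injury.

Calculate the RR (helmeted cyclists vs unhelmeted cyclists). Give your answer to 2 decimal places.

helmeted cyclists without the outcome: 496 − 58 = 438
unhelmeted cyclists with the outcome: 664 − 58 = 606
unhelmeted cyclists without the outcome: 4383 − 606 = 3777
risk, helmeted cyclists = 58/496 = 0.1169
risk, unhelmeted cyclists = 606/4383 = 0.1383
RR = 0.1169 / 0.1383 = 0.85

0.85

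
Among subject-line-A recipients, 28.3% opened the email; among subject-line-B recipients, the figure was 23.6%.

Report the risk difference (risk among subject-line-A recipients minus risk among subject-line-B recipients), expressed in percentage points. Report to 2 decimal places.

risk difference = 0.2830 − 0.2360 = 0.0470 → 4.70 percentage points

4.70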